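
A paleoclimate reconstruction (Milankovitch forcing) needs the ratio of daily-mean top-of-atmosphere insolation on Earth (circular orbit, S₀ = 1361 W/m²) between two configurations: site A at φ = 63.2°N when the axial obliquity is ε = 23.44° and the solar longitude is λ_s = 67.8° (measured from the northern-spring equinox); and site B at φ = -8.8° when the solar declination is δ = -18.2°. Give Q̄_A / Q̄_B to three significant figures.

— Configuration A (φ=+63.2°):
Solar declination: sin δ = sin ε · sin λ_s = sin 23.44° × sin 67.8° = 0.36830, so δ = +21.611°.
cos H₀ = −tan(+63.2°) tan(+21.611°) = -0.7842, H₀ = 2.4723 rad.
Bracket: H₀ sin φ sin δ + cos φ cos δ sin H₀ = 2.4723×0.89259×0.36830 + 0.45088×0.92971×0.62046 = 0.812746 + 0.260089 = 1.072835.
Q̄ = (S₀/π) × [bracket] = (1361/π) × 1.072835 = 464.77 W/m².
— Configuration B (φ=-8.8°):
cos H₀ = −tan(-8.8°) tan(-18.200°) = -0.0509, H₀ = 1.6217 rad.
Bracket: H₀ sin φ sin δ + cos φ cos δ sin H₀ = 1.6217×-0.15299×-0.31233 + 0.98823×0.94997×0.99870 = 0.077490 + 0.937568 = 1.015058.
Q̄ = (S₀/π) × [bracket] = (1361/π) × 1.015058 = 439.74 W/m².
Ratio Q̄_A / Q̄_B = 464.77 / 439.74 = 1.057.

Q̄_A / Q̄_B ≈ 1.06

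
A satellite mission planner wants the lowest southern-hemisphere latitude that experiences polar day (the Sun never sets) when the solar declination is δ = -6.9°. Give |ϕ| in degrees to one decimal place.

Polar day requires cos h₀ = −tan ϕ tan δ ≤ −1, i.e. tan ϕ tan δ ≥ 1.
The boundary is |tan ϕ| · |tan δ| = 1, so |ϕ| = 90° − |δ| = 90° − 6.9° = 83.1° in the southern hemisphere.

|ϕ| = 83.1°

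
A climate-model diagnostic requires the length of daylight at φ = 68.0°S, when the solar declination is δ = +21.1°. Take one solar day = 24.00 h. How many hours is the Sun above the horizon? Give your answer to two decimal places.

cos H₀ = −tan φ · tan δ = −tan(-68.0°) × tan(+21.100°) = 0.9551, so H₀ = 0.3009 rad = 17.24°.
Daylight = 2H₀/(2π) × 24.00 h = (0.3009/π) × 24.00 = 2.30 h.

2.30 h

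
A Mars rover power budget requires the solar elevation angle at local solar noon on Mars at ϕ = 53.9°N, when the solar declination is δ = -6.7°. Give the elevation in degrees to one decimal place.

29.4°

At local noon the hour angle is zero, so the zenith angle equals |ϕ − δ| = |+53.9° − (-6.700°)| = 60.600°.
Elevation = 90° − 60.600° = 29.4°.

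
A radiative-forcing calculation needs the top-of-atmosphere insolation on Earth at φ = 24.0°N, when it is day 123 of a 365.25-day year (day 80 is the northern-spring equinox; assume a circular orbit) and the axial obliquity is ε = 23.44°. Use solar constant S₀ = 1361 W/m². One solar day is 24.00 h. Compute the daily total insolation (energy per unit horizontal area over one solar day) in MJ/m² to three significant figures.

39.6 MJ/m²

Solar longitude: λ_s = 360° × (123 − 80)/365.25 = 42.382°.
sin δ = sin 23.44° × sin 42.382° = 0.26814, so δ = +15.553°.
cos H₀ = −tan(+24.0°) tan(+15.553°) = -0.1239, H₀ = 1.6950 rad.
Bracket: H₀ sin φ sin δ + cos φ cos δ sin H₀ = 1.6950×0.40674×0.26814 + 0.91355×0.96338×0.99229 = 0.184862 + 0.873310 = 1.058172.
Q̄ = (S₀/π) × [bracket] = (1361/π) × 1.058172 = 458.42 W/m².
Daily total = Q̄ × 24.00 h × 3600 s/h = 458.42 × 24.00 × 3600 / 10⁶ = 39.61 MJ/m².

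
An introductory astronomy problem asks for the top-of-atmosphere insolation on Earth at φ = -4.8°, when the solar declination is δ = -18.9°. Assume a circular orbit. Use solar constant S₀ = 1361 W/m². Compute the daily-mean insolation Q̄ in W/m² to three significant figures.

Q̄ ≈ 427 W/m²

cos H₀ = −tan(-4.8°) tan(-18.900°) = -0.0288, H₀ = 1.5996 rad.
Bracket: H₀ sin φ sin δ + cos φ cos δ sin H₀ = 1.5996×-0.08368×-0.32392 + 0.99649×0.94609×0.99959 = 0.043358 + 0.942383 = 0.985741.
Q̄ = (S₀/π) × [bracket] = (1361/π) × 0.985741 = 427.0 W/m².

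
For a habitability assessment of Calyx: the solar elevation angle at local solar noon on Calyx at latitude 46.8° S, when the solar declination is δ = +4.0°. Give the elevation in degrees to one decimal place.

At local noon the hour angle is zero, so the zenith angle equals |ϕ − δ| = |-46.8° − (+4.000°)| = 50.800°.
Elevation = 90° − 50.800° = 39.2°.

39.2°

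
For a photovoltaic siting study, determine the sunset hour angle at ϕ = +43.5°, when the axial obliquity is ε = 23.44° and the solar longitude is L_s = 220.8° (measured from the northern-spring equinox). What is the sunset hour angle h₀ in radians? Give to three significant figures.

Solar declination: sin δ = sin ε · sin L_s = sin 23.44° × sin 220.8° = -0.25992, so δ = -15.066°.
cos h₀ = −tan ϕ · tan δ = −tan(+43.5°) × tan(-15.066°) = 0.2554, so h₀ = 1.3125 rad = 75.20°.

h₀ = 1.31 rad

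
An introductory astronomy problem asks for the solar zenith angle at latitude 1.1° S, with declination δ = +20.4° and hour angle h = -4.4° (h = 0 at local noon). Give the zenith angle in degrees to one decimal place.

cos θ_z = sin φ sin δ + cos φ cos δ cos h = -0.006692 + 0.934347 = 0.927655.
θ_z = arccos(0.927655) = 21.9°.

θ_z = 21.9°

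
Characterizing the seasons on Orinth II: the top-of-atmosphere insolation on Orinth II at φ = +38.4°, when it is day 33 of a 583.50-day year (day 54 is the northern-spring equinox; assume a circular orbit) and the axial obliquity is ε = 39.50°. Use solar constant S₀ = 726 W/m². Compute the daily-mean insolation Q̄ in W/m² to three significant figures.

Q̄ ≈ 148 W/m²

Solar longitude: λ_s = 360° × (33 − 54)/583.50 = -12.956°, i.e. -12.956° + 360° = 347.044°.
sin δ = sin 39.50° × sin 347.044° = -0.14261, so δ = -8.199°.
cos H₀ = −tan(+38.4°) tan(-8.199°) = 0.1142, H₀ = 1.4563 rad.
Bracket: H₀ sin φ sin δ + cos φ cos δ sin H₀ = 1.4563×0.62115×-0.14261 + 0.78369×0.98978×0.99346 = -0.129002 + 0.770608 = 0.641606.
Q̄ = (S₀/π) × [bracket] = (726/π) × 0.641606 = 148.3 W/m².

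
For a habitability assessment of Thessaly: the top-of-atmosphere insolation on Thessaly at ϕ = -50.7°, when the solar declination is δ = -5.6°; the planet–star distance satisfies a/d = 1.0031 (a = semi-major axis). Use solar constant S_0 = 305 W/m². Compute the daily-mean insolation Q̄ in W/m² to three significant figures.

cos h₀ = −tan(-50.7°) tan(-5.600°) = -0.1198, h₀ = 1.6909 rad.
Bracket: h₀ sin ϕ sin δ + cos ϕ cos δ sin h₀ = 1.6909×-0.77384×-0.09758 + 0.63338×0.99523×0.99280 = 0.127682 + 0.625820 = 0.753502.
Inverse-square distance factor (a/d)² = 1.0031² = 1.006210.
Q̄ = (S_0/π) × 1.006210 × [bracket] = (305/π) × 1.006210 × 0.753502 = 73.61 W/m².

Q̄ ≈ 73.6 W/m²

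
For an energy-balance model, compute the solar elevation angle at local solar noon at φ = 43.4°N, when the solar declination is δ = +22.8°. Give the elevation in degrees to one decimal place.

At local noon the hour angle is zero, so the zenith angle equals |φ − δ| = |+43.4° − (+22.800°)| = 20.600°.
Elevation = 90° − 20.600° = 69.4°.

69.4°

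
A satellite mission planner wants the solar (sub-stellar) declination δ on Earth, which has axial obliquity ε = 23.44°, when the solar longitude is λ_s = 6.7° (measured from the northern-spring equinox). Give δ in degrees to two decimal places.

sin δ = sin ε · sin λ_s = sin 23.44° × sin 6.7° = 0.046410.
δ = arcsin(0.046410) = +2.66°.

δ = +2.66°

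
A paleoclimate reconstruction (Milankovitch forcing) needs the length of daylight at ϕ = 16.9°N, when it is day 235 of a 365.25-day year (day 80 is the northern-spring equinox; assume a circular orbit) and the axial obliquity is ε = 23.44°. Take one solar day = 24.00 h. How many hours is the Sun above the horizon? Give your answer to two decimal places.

Solar longitude: L_s = 360° × (235 − 80)/365.25 = 152.772°.
sin δ = sin 23.44° × sin 152.772° = 0.18200, so δ = +10.486°.
cos h₀ = −tan ϕ · tan δ = −tan(+16.9°) × tan(+10.486°) = -0.0562, so h₀ = 1.6271 rad = 93.22°.
Daylight = 2h₀/(2π) × 24.00 h = (1.6271/π) × 24.00 = 12.43 h.

12.43 h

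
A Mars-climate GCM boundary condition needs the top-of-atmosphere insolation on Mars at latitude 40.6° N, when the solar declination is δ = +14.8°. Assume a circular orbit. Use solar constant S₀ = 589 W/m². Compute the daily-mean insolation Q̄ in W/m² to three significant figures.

Q̄ ≈ 190 W/m²

cos H₀ = −tan(+40.6°) tan(+14.800°) = -0.2265, H₀ = 1.7992 rad.
Bracket: H₀ sin φ sin δ + cos φ cos δ sin H₀ = 1.7992×0.65077×0.25545 + 0.75927×0.96682×0.97402 = 0.299098 + 0.715006 = 1.014104.
Q̄ = (S₀/π) × [bracket] = (589/π) × 1.014104 = 190.1 W/m².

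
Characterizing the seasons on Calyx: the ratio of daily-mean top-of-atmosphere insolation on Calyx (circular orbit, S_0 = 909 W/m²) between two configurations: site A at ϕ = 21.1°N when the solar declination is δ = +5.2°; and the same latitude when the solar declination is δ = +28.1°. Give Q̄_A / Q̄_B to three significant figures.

— Configuration A (ϕ=+21.1°):
cos h₀ = −tan(+21.1°) tan(+5.200°) = -0.0351, h₀ = 1.6059 rad.
Bracket: h₀ sin ϕ sin δ + cos ϕ cos δ sin h₀ = 1.6059×0.36000×0.09063 + 0.93295×0.99588×0.99938 = 0.052395 + 0.928530 = 0.980925.
Q̄ = (S_0/π) × [bracket] = (909/π) × 0.980925 = 283.82 W/m².
— Configuration B (ϕ=+21.1°):
cos h₀ = −tan(+21.1°) tan(+28.100°) = -0.2060, h₀ = 1.7783 rad.
Bracket: h₀ sin ϕ sin δ + cos ϕ cos δ sin h₀ = 1.7783×0.36000×0.47101 + 0.93295×0.88213×0.97854 = 0.301535 + 0.805322 = 1.106857.
Q̄ = (S_0/π) × [bracket] = (909/π) × 1.106857 = 320.26 W/m².
Ratio Q̄_A / Q̄_B = 283.82 / 320.26 = 0.8862.

Q̄_A / Q̄_B ≈ 0.886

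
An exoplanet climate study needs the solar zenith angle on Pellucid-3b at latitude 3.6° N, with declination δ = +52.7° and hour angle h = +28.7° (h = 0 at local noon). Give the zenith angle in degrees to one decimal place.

cos θ_z = sin φ sin δ + cos φ cos δ cos h = 0.049948 + 0.530492 = 0.580440.
θ_z = arccos(0.580440) = 54.5°.

θ_z = 54.5°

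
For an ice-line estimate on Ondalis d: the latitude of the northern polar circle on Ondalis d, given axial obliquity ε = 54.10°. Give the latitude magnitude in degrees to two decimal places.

The polar circle is the lowest latitude that experiences at least one full rotation of continuous daylight at the northern-summer solstice; it lies at |ϕ| = 90° − ε = 90° − 54.10° = 35.90°.

35.90°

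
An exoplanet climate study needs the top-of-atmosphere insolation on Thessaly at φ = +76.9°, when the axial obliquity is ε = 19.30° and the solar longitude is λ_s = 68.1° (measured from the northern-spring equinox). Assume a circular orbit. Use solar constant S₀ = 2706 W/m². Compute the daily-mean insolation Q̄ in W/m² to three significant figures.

Q̄ ≈ 808 W/m²

Solar declination: sin δ = sin ε · sin λ_s = sin 19.30° × sin 68.1° = 0.30666, so δ = +17.858°.
cos H₀ = −tan(+76.9°) tan(+17.858°) = -1.3845 ≤ −1 ⇒ polar day, H₀ = π.
Bracket: H₀ sin φ sin δ + cos φ cos δ sin H₀ = 3.1416×0.97398×0.30666 + 0.22665×0.95182×0.00000 = 0.938335 + 0.000000 = 0.938335.
Q̄ = (S₀/π) × [bracket] = (2706/π) × 0.938335 = 808.2 W/m².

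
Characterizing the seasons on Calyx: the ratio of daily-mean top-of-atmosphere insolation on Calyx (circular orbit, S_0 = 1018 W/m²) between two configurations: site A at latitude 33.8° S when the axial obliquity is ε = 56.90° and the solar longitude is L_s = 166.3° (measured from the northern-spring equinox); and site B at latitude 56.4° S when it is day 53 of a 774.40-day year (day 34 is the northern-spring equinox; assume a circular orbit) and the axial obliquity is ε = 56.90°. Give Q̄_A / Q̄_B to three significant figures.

— Configuration A (ϕ=-33.8°):
Solar declination: sin δ = sin ε · sin L_s = sin 56.90° × sin 166.3° = 0.19840, so δ = +11.444°.
cos h₀ = −tan(-33.8°) tan(+11.444°) = 0.1355, h₀ = 1.4349 rad.
Bracket: h₀ sin ϕ sin δ + cos ϕ cos δ sin h₀ = 1.4349×-0.55630×0.19840 + 0.83098×0.98012×0.99078 = -0.158370 + 0.806951 = 0.648581.
Q̄ = (S_0/π) × [bracket] = (1018/π) × 0.648581 = 210.17 W/m².
— Configuration B (ϕ=-56.4°):
Solar longitude: L_s = 360° × (53 − 34)/774.40 = 8.833°.
sin δ = sin 56.90° × sin 8.833° = 0.12863, so δ = +7.390°.
cos h₀ = −tan(-56.4°) tan(+7.390°) = 0.1952, h₀ = 1.3743 rad.
Bracket: h₀ sin ϕ sin δ + cos ϕ cos δ sin h₀ = 1.3743×-0.83292×0.12863 + 0.55339×0.99169×0.98076 = -0.147240 + 0.538233 = 0.390993.
Q̄ = (S_0/π) × [bracket] = (1018/π) × 0.390993 = 126.70 W/m².
Ratio Q̄_A / Q̄_B = 210.17 / 126.70 = 1.659.

Q̄_A / Q̄_B ≈ 1.66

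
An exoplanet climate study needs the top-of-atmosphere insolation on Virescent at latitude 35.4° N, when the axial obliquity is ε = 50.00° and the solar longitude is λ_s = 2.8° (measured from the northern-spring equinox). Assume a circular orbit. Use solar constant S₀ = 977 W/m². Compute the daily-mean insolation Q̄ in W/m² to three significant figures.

Q̄ ≈ 264 W/m²

Solar declination: sin δ = sin ε · sin λ_s = sin 50.00° × sin 2.8° = 0.03742, so δ = +2.145°.
cos H₀ = −tan(+35.4°) tan(+2.145°) = -0.0266, H₀ = 1.5974 rad.
Bracket: H₀ sin φ sin δ + cos φ cos δ sin H₀ = 1.5974×0.57928×0.03742 + 0.81513×0.99930×0.99965 = 0.034626 + 0.814274 = 0.848900.
Q̄ = (S₀/π) × [bracket] = (977/π) × 0.848900 = 264.0 W/m².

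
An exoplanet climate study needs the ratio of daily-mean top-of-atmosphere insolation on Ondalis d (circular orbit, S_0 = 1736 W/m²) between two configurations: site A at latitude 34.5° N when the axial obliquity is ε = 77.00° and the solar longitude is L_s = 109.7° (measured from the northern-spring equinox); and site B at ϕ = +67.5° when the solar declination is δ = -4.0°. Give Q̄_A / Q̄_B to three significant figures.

Q̄_A / Q̄_B ≈ 5.71

— Configuration A (ϕ=+34.5°):
Solar declination: sin δ = sin ε · sin L_s = sin 77.00° × sin 109.7° = 0.91734, so δ = +66.540°.
cos h₀ = −tan(+34.5°) tan(+66.540°) = -1.5837 ≤ −1 ⇒ polar day, h₀ = π.
Bracket: h₀ sin ϕ sin δ + cos ϕ cos δ sin h₀ = 3.1416×0.56641×0.91734 + 0.82413×0.39810×0.00000 = 1.632346 + 0.000000 = 1.632346.
Q̄ = (S_0/π) × [bracket] = (1736/π) × 1.632346 = 902.01 W/m².
— Configuration B (ϕ=+67.5°):
cos h₀ = −tan(+67.5°) tan(-4.000°) = 0.1688, h₀ = 1.4012 rad.
Bracket: h₀ sin ϕ sin δ + cos ϕ cos δ sin h₀ = 1.4012×0.92388×-0.06976 + 0.38268×0.99756×0.98565 = -0.090307 + 0.376268 = 0.285961.
Q̄ = (S_0/π) × [bracket] = (1736/π) × 0.285961 = 158.02 W/m².
Ratio Q̄_A / Q̄_B = 902.01 / 158.02 = 5.708.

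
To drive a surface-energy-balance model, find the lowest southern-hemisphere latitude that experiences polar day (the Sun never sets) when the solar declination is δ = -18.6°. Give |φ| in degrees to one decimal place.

Polar day requires cos H₀ = −tan φ tan δ ≤ −1, i.e. tan φ tan δ ≥ 1.
The boundary is |tan φ| · |tan δ| = 1, so |φ| = 90° − |δ| = 90° − 18.6° = 71.4° in the southern hemisphere.

|φ| = 71.4°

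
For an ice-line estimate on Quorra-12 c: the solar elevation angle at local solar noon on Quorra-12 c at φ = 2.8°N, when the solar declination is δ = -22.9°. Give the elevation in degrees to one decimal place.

64.3°

At local noon the hour angle is zero, so the zenith angle equals |φ − δ| = |+2.8° − (-22.900°)| = 25.700°.
Elevation = 90° − 25.700° = 64.3°.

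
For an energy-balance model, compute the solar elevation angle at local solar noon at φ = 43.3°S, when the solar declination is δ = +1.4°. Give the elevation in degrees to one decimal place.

45.3°

At local noon the hour angle is zero, so the zenith angle equals |φ − δ| = |-43.3° − (+1.400°)| = 44.700°.
Elevation = 90° − 44.700° = 45.3°.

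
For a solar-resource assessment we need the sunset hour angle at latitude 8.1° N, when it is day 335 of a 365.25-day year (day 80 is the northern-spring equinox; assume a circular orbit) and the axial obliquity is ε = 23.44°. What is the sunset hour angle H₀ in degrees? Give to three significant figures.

Solar longitude: λ_s = 360° × (335 − 80)/365.25 = 251.335°.
sin δ = sin 23.44° × sin 251.335° = -0.37687, so δ = -22.140°.
cos H₀ = −tan φ · tan δ = −tan(+8.1°) × tan(-22.140°) = 0.0579, so H₀ = 1.5129 rad = 86.68°.

H₀ = 86.7°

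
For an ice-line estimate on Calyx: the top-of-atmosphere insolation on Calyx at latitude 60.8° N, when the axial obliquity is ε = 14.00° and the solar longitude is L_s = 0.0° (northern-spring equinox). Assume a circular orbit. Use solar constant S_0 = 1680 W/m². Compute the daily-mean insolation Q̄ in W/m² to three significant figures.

Q̄ ≈ 261 W/m²

Solar declination: sin δ = sin ε · sin L_s = sin 14.00° × sin 0.0° = 0.00000, so δ = +0.000°.
cos h₀ = −tan(+60.8°) tan(+0.000°) = -0.0000, h₀ = 1.5708 rad.
Bracket: h₀ sin ϕ sin δ + cos ϕ cos δ sin h₀ = 1.5708×0.87292×0.00000 + 0.48786×1.00000×1.00000 = 0.000000 + 0.487860 = 0.487860.
Q̄ = (S_0/π) × [bracket] = (1680/π) × 0.487860 = 260.9 W/m².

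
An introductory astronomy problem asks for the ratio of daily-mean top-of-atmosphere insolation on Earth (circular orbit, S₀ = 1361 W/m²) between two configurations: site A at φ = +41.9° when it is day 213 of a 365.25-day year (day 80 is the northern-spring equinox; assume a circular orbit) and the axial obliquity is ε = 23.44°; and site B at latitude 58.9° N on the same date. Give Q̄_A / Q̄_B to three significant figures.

Q̄_A / Q̄_B ≈ 1.09

— Configuration A (φ=+41.9°):
Solar longitude: λ_s = 360° × (213 − 80)/365.25 = 131.088°.
sin δ = sin 23.44° × sin 131.088° = 0.29981, so δ = +17.446°.
cos H₀ = −tan(+41.9°) tan(+17.446°) = -0.2820, H₀ = 1.8567 rad.
Bracket: H₀ sin φ sin δ + cos φ cos δ sin H₀ = 1.8567×0.66783×0.29981 + 0.74431×0.95400×0.95942 = 0.371752 + 0.681257 = 1.053009.
Q̄ = (S₀/π) × [bracket] = (1361/π) × 1.053009 = 456.18 W/m².
— Configuration B (φ=+58.9°):
cos H₀ = −tan(+58.9°) tan(+17.446°) = -0.5210, H₀ = 2.1188 rad.
Bracket: H₀ sin φ sin δ + cos φ cos δ sin H₀ = 2.1188×0.85627×0.29981 + 0.51653×0.95400×0.85357 = 0.543935 + 0.420613 = 0.964548.
Q̄ = (S₀/π) × [bracket] = (1361/π) × 0.964548 = 417.86 W/m².
Ratio Q̄_A / Q̄_B = 456.18 / 417.86 = 1.092.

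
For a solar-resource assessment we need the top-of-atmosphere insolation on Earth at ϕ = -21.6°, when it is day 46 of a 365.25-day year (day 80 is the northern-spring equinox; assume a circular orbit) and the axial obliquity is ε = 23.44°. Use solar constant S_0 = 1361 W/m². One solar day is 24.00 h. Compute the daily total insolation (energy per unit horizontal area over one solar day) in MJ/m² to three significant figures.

Solar longitude: L_s = 360° × (46 − 80)/365.25 = -33.511°, i.e. -33.511° + 360° = 326.489°.
sin δ = sin 23.44° × sin 326.489° = -0.21962, so δ = -12.687°.
cos h₀ = −tan(-21.6°) tan(-12.687°) = -0.0891, h₀ = 1.6600 rad.
Bracket: h₀ sin ϕ sin δ + cos ϕ cos δ sin h₀ = 1.6600×-0.36812×-0.21962 + 0.92978×0.97559×0.99602 = 0.134205 + 0.903474 = 1.037679.
Q̄ = (S_0/π) × [bracket] = (1361/π) × 1.037679 = 449.54 W/m².
Daily total = Q̄ × 24.00 h × 3600 s/h = 449.54 × 24.00 × 3600 / 10⁶ = 38.84 MJ/m².

38.8 MJ/m²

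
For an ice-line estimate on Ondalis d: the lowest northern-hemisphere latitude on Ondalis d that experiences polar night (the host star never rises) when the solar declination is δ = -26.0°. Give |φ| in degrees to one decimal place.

Polar night requires cos H₀ = −tan φ tan δ ≥ 1, i.e. tan φ tan δ ≤ −1.
The boundary is |tan φ| · |tan δ| = 1, so |φ| = 90° − |δ| = 90° − 26.0° = 64.0° in the northern hemisphere.

|φ| = 64.0°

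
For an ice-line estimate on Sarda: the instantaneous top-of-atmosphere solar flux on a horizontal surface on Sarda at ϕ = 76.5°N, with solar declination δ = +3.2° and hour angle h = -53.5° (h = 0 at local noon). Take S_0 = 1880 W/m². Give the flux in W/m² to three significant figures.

cos θ_z = sin ϕ sin δ + cos ϕ cos δ cos h = 0.054279 + 0.138642 = 0.192921.
Flux = S_0 · cos θ_z = 1880 × 0.192921 = 362.7 W/m².

363 W/m²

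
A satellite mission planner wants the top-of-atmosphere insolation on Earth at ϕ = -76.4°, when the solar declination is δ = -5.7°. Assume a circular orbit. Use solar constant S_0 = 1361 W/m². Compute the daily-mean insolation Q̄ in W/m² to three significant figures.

Q̄ ≈ 176 W/m²

cos h₀ = −tan(-76.4°) tan(-5.700°) = -0.4126, h₀ = 1.9961 rad.
Bracket: h₀ sin ϕ sin δ + cos ϕ cos δ sin h₀ = 1.9961×-0.97196×-0.09932 + 0.23514×0.99506×0.91092 = 0.192694 + 0.213136 = 0.405830.
Q̄ = (S_0/π) × [bracket] = (1361/π) × 0.405830 = 175.8 W/m².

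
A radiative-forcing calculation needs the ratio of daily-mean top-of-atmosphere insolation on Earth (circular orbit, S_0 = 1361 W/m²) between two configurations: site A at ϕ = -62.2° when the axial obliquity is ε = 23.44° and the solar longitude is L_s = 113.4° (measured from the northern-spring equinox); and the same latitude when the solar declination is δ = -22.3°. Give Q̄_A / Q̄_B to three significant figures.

— Configuration A (ϕ=-62.2°):
Solar declination: sin δ = sin ε · sin L_s = sin 23.44° × sin 113.4° = 0.36507, so δ = +21.412°.
cos h₀ = −tan(-62.2°) tan(+21.412°) = 0.7438, h₀ = 0.7321 rad.
Bracket: h₀ sin ϕ sin δ + cos ϕ cos δ sin h₀ = 0.7321×-0.88458×0.36507 + 0.46639×0.93098×0.66845 = -0.236420 + 0.290241 = 0.053821.
Q̄ = (S_0/π) × [bracket] = (1361/π) × 0.053821 = 23.316 W/m².
— Configuration B (ϕ=-62.2°):
cos h₀ = −tan(-62.2°) tan(-22.300°) = -0.7779, h₀ = 2.4621 rad.
Bracket: h₀ sin ϕ sin δ + cos ϕ cos δ sin h₀ = 2.4621×-0.88458×-0.37946 + 0.46639×0.92521×0.62841 = 0.826435 + 0.271164 = 1.097599.
Q̄ = (S_0/π) × [bracket] = (1361/π) × 1.097599 = 475.50 W/m².
Ratio Q̄_A / Q̄_B = 23.316 / 475.50 = 0.04903.

Q̄_A / Q̄_B ≈ 0.0490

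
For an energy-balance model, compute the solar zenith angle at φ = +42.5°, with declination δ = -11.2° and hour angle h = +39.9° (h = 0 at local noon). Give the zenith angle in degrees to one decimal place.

θ_z = 64.9°

cos θ_z = sin φ sin δ + cos φ cos δ cos h = -0.131223 + 0.554841 = 0.423618.
θ_z = arccos(0.423618) = 64.9°.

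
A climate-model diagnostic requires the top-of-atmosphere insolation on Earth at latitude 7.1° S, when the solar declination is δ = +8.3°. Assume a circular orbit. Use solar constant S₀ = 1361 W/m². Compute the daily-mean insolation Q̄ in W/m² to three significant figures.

Q̄ ≈ 413 W/m²

cos H₀ = −tan(-7.1°) tan(+8.300°) = 0.0182, H₀ = 1.5526 rad.
Bracket: H₀ sin φ sin δ + cos φ cos δ sin H₀ = 1.5526×-0.12360×0.14436 + 0.99233×0.98953×0.99983 = -0.027703 + 0.981773 = 0.954070.
Q̄ = (S₀/π) × [bracket] = (1361/π) × 0.954070 = 413.3 W/m².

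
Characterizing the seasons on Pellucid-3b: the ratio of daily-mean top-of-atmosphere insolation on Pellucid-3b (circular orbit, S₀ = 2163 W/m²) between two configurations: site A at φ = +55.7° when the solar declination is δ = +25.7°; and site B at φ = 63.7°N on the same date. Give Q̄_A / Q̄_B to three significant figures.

— Configuration A (φ=+55.7°):
cos H₀ = −tan(+55.7°) tan(+25.700°) = -0.7055, H₀ = 2.3539 rad.
Bracket: H₀ sin φ sin δ + cos φ cos δ sin H₀ = 2.3539×0.82610×0.43366 + 0.56353×0.90108×0.70870 = 0.843276 + 0.359868 = 1.203144.
Q̄ = (S₀/π) × [bracket] = (2163/π) × 1.203144 = 828.37 W/m².
— Configuration B (φ=+63.7°):
cos H₀ = −tan(+63.7°) tan(+25.700°) = -0.9738, H₀ = 2.9121 rad.
Bracket: H₀ sin φ sin δ + cos φ cos δ sin H₀ = 2.9121×0.89649×0.43366 + 0.44307×0.90108×0.22753 = 1.132143 + 0.090839 = 1.222982.
Q̄ = (S₀/π) × [bracket] = (2163/π) × 1.222982 = 842.03 W/m².
Ratio Q̄_A / Q̄_B = 828.37 / 842.03 = 0.9838.

Q̄_A / Q̄_B ≈ 0.984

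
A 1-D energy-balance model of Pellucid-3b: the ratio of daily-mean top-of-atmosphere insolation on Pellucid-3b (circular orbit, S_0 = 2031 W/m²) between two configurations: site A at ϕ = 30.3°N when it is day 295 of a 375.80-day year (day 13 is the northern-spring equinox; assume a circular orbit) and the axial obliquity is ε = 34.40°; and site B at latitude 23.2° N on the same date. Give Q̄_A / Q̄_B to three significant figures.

— Configuration A (ϕ=+30.3°):
Solar longitude: L_s = 360° × (295 − 13)/375.80 = 270.144°.
sin δ = sin 34.40° × sin 270.144° = -0.56497, so δ = -34.400°.
cos h₀ = −tan(+30.3°) tan(-34.400°) = 0.4001, h₀ = 1.1592 rad.
Bracket: h₀ sin ϕ sin δ + cos ϕ cos δ sin h₀ = 1.1592×0.50453×-0.56497 + 0.86340×0.82511×0.91647 = -0.330423 + 0.652893 = 0.322470.
Q̄ = (S_0/π) × [bracket] = (2031/π) × 0.322470 = 208.47 W/m².
— Configuration B (ϕ=+23.2°):
cos h₀ = −tan(+23.2°) tan(-34.400°) = 0.2935, h₀ = 1.2729 rad.
Bracket: h₀ sin ϕ sin δ + cos ϕ cos δ sin h₀ = 1.2729×0.39394×-0.56497 + 0.91914×0.82511×0.95597 = -0.283302 + 0.725000 = 0.441698.
Q̄ = (S_0/π) × [bracket] = (2031/π) × 0.441698 = 285.55 W/m².
Ratio Q̄_A / Q̄_B = 208.47 / 285.55 = 0.7301.

Q̄_A / Q̄_B ≈ 0.730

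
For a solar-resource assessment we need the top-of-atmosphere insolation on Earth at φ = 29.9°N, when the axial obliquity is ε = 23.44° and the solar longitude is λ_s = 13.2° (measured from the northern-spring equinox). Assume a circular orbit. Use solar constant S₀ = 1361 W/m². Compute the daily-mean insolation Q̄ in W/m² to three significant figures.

Q̄ ≈ 405 W/m²

Solar declination: sin δ = sin ε · sin λ_s = sin 23.44° × sin 13.2° = 0.09084, so δ = +5.212°.
cos H₀ = −tan(+29.9°) tan(+5.212°) = -0.0524, H₀ = 1.6233 rad.
Bracket: H₀ sin φ sin δ + cos φ cos δ sin H₀ = 1.6233×0.49849×0.09084 + 0.86690×0.99587×0.99862 = 0.073508 + 0.862128 = 0.935636.
Q̄ = (S₀/π) × [bracket] = (1361/π) × 0.935636 = 405.3 W/m².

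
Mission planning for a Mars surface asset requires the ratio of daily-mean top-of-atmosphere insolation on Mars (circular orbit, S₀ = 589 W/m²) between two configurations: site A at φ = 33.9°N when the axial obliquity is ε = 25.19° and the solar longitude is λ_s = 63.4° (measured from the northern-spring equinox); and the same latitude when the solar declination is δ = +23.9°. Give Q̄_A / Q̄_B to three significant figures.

Q̄_A / Q̄_B ≈ 0.985

— Configuration A (φ=+33.9°):
Solar declination: sin δ = sin ε · sin λ_s = sin 25.19° × sin 63.4° = 0.38057, so δ = +22.369°.
cos H₀ = −tan(+33.9°) tan(+22.369°) = -0.2765, H₀ = 1.8510 rad.
Bracket: H₀ sin φ sin δ + cos φ cos δ sin H₀ = 1.8510×0.55775×0.38057 + 0.83001×0.92475×0.96100 = 0.392899 + 0.737617 = 1.130516.
Q̄ = (S₀/π) × [bracket] = (589/π) × 1.130516 = 211.95 W/m².
— Configuration B (φ=+33.9°):
cos H₀ = −tan(+33.9°) tan(+23.900°) = -0.2978, H₀ = 1.8732 rad.
Bracket: H₀ sin φ sin δ + cos φ cos δ sin H₀ = 1.8732×0.55775×0.40514 + 0.83001×0.91425×0.95464 = 0.423281 + 0.724416 = 1.147697.
Q̄ = (S₀/π) × [bracket] = (589/π) × 1.147697 = 215.18 W/m².
Ratio Q̄_A / Q̄_B = 211.95 / 215.18 = 0.9850.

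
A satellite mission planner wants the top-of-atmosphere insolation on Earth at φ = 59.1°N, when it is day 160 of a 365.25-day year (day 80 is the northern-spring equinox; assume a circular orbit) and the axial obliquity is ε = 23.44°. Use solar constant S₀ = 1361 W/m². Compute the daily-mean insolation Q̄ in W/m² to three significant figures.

Solar longitude: λ_s = 360° × (160 − 80)/365.25 = 78.850°.
sin δ = sin 23.44° × sin 78.850° = 0.39028, so δ = +22.972°.
cos H₀ = −tan(+59.1°) tan(+22.972°) = -0.7083, H₀ = 2.3579 rad.
Bracket: H₀ sin φ sin δ + cos φ cos δ sin H₀ = 2.3579×0.85806×0.39028 + 0.51354×0.92070×0.70593 = 0.789622 + 0.333775 = 1.123397.
Q̄ = (S₀/π) × [bracket] = (1361/π) × 1.123397 = 486.7 W/m².

Q̄ ≈ 487 W/m²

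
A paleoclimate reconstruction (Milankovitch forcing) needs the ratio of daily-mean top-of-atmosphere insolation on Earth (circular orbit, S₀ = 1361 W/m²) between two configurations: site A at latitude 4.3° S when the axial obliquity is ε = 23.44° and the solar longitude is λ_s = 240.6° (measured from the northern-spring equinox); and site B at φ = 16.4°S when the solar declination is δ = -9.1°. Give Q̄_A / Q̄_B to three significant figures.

Q̄_A / Q̄_B ≈ 0.959

— Configuration A (φ=-4.3°):
Solar declination: sin δ = sin ε · sin λ_s = sin 23.44° × sin 240.6° = -0.34656, so δ = -20.277°.
cos H₀ = −tan(-4.3°) tan(-20.277°) = -0.0278, H₀ = 1.5986 rad.
Bracket: H₀ sin φ sin δ + cos φ cos δ sin H₀ = 1.5986×-0.07498×-0.34656 + 0.99719×0.93803×0.99961 = 0.041540 + 0.935029 = 0.976569.
Q̄ = (S₀/π) × [bracket] = (1361/π) × 0.976569 = 423.07 W/m².
— Configuration B (φ=-16.4°):
cos H₀ = −tan(-16.4°) tan(-9.100°) = -0.0471, H₀ = 1.6180 rad.
Bracket: H₀ sin φ sin δ + cos φ cos δ sin H₀ = 1.6180×-0.28234×-0.15816 + 0.95931×0.98741×0.99889 = 0.072252 + 0.946181 = 1.018433.
Q̄ = (S₀/π) × [bracket] = (1361/π) × 1.018433 = 441.21 W/m².
Ratio Q̄_A / Q̄_B = 423.07 / 441.21 = 0.9589.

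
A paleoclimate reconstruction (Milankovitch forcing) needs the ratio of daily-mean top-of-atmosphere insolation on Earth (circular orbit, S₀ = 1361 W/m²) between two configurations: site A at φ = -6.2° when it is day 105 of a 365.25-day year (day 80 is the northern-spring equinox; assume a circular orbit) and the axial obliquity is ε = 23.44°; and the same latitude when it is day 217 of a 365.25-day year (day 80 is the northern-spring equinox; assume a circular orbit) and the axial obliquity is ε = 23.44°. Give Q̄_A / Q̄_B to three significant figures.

Q̄_A / Q̄_B ≈ 1.05

— Configuration A (φ=-6.2°):
Solar longitude: λ_s = 360° × (105 − 80)/365.25 = 24.641°.
sin δ = sin 23.44° × sin 24.641° = 0.16585, so δ = +9.547°.
cos H₀ = −tan(-6.2°) tan(+9.547°) = 0.0183, H₀ = 1.5525 rad.
Bracket: H₀ sin φ sin δ + cos φ cos δ sin H₀ = 1.5525×-0.10800×0.16585 + 0.99415×0.98615×0.99983 = -0.027808 + 0.980214 = 0.952406.
Q̄ = (S₀/π) × [bracket] = (1361/π) × 0.952406 = 412.60 W/m².
— Configuration B (φ=-6.2°):
Solar longitude: λ_s = 360° × (217 − 80)/365.25 = 135.031°.
sin δ = sin 23.44° × sin 135.031° = 0.28113, so δ = +16.328°.
cos H₀ = −tan(-6.2°) tan(+16.328°) = 0.0318, H₀ = 1.5390 rad.
Bracket: H₀ sin φ sin δ + cos φ cos δ sin H₀ = 1.5390×-0.10800×0.28113 + 0.99415×0.95967×0.99949 = -0.046727 + 0.953569 = 0.906842.
Q̄ = (S₀/π) × [bracket] = (1361/π) × 0.906842 = 392.86 W/m².
Ratio Q̄_A / Q̄_B = 412.60 / 392.86 = 1.050.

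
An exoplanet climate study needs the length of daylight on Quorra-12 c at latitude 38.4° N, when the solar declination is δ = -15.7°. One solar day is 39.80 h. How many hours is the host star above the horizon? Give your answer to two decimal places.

17.05 h

cos h₀ = −tan ϕ · tan δ = −tan(+38.4°) × tan(-15.700°) = 0.2228, so h₀ = 1.3461 rad = 77.13°.
Daylight = 2h₀/(2π) × 39.80 h = (1.3461/π) × 39.80 = 17.05 h.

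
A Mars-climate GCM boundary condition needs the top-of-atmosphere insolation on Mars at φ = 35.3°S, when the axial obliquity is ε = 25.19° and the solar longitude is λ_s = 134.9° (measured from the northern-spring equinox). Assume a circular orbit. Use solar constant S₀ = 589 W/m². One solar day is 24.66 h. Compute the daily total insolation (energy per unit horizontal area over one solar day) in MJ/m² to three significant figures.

Solar declination: sin δ = sin ε · sin λ_s = sin 25.19° × sin 134.9° = 0.30148, so δ = +17.547°.
cos H₀ = −tan(-35.3°) tan(+17.547°) = 0.2239, H₀ = 1.3450 rad.
Bracket: H₀ sin φ sin δ + cos φ cos δ sin H₀ = 1.3450×-0.57786×0.30148 + 0.81614×0.95347×0.97462 = -0.234317 + 0.758415 = 0.524098.
Q̄ = (S₀/π) × [bracket] = (589/π) × 0.524098 = 98.260 W/m².
Daily total = Q̄ × 24.66 h × 3600 s/h = 98.260 × 24.66 × 3600 / 10⁶ = 8.723 MJ/m².

8.72 MJ/m²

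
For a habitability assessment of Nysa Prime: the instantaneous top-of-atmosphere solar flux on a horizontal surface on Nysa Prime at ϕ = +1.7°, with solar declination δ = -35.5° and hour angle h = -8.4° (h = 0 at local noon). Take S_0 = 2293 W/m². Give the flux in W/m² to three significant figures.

cos θ_z = sin ϕ sin δ + cos ϕ cos δ cos h = -0.017227 + 0.805027 = 0.787800.
Flux = S_0 · cos θ_z = 2293 × 0.787800 = 1806 W/m².

1.81e+03 W/m²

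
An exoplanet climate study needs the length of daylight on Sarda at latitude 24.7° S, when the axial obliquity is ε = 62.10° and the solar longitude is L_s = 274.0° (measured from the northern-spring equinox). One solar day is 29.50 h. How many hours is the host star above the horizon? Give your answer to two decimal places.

Solar declination: sin δ = sin ε · sin L_s = sin 62.10° × sin 274.0° = -0.88161, so δ = -61.838°.
cos h₀ = −tan ϕ · tan δ = −tan(-24.7°) × tan(-61.838°) = -0.8592, so h₀ = 2.6044 rad = 149.22°.
Daylight = 2h₀/(2π) × 29.50 h = (2.6044/π) × 29.50 = 24.46 h.

24.46 h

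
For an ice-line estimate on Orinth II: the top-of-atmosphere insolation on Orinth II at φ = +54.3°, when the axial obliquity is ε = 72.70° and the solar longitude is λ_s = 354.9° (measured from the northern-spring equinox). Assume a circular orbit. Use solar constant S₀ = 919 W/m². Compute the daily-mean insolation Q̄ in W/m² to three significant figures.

Solar declination: sin δ = sin ε · sin λ_s = sin 72.70° × sin 354.9° = -0.08487, so δ = -4.869°.
cos H₀ = −tan(+54.3°) tan(-4.869°) = 0.1185, H₀ = 1.4520 rad.
Bracket: H₀ sin φ sin δ + cos φ cos δ sin H₀ = 1.4520×0.81208×-0.08487 + 0.58354×0.99639×0.99295 = -0.100074 + 0.577334 = 0.477260.
Q̄ = (S₀/π) × [bracket] = (919/π) × 0.477260 = 139.6 W/m².

Q̄ ≈ 140 W/m²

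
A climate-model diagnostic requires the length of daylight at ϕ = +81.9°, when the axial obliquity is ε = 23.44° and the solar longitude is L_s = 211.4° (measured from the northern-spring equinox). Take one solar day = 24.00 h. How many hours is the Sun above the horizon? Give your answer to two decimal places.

0.00 h

Solar declination: sin δ = sin ε · sin L_s = sin 23.44° × sin 211.4° = -0.20725, so δ = -11.961°.
cos h₀ = −tan ϕ · tan δ = 1.4885 ≥ 1, so the Sun never rises (polar night) and h₀ = 0.
Daylight = 2h₀/(2π) × 24.00 h = (0.0000/π) × 24.00 = 0.00 h.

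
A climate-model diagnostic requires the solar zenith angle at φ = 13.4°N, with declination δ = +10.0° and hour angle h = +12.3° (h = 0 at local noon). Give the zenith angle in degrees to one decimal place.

θ_z = 12.5°

cos θ_z = sin φ sin δ + cos φ cos δ cos h = 0.040243 + 0.936007 = 0.976250.
θ_z = arccos(0.976250) = 12.5°.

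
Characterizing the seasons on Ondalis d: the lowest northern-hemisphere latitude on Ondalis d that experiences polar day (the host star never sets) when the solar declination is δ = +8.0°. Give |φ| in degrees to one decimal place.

Polar day requires cos H₀ = −tan φ tan δ ≤ −1, i.e. tan φ tan δ ≥ 1.
The boundary is |tan φ| · |tan δ| = 1, so |φ| = 90° − |δ| = 90° − 8.0° = 82.0° in the northern hemisphere.

|φ| = 82.0°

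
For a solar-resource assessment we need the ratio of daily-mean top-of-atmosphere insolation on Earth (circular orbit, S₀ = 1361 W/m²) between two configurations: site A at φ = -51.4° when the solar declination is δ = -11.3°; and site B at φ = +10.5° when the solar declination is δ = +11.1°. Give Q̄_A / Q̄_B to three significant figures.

Q̄_A / Q̄_B ≈ 0.854

— Configuration A (φ=-51.4°):
cos H₀ = −tan(-51.4°) tan(-11.300°) = -0.2503, H₀ = 1.8238 rad.
Bracket: H₀ sin φ sin δ + cos φ cos δ sin H₀ = 1.8238×-0.78152×-0.19595 + 0.62388×0.98061×0.96817 = 0.279295 + 0.592310 = 0.871605.
Q̄ = (S₀/π) × [bracket] = (1361/π) × 0.871605 = 377.60 W/m².
— Configuration B (φ=+10.5°):
cos H₀ = −tan(+10.5°) tan(+11.100°) = -0.0364, H₀ = 1.6072 rad.
Bracket: H₀ sin φ sin δ + cos φ cos δ sin H₀ = 1.6072×0.18224×0.19252 + 0.98325×0.98129×0.99934 = 0.056388 + 0.964217 = 1.020605.
Q̄ = (S₀/π) × [bracket] = (1361/π) × 1.020605 = 442.15 W/m².
Ratio Q̄_A / Q̄_B = 377.60 / 442.15 = 0.8540.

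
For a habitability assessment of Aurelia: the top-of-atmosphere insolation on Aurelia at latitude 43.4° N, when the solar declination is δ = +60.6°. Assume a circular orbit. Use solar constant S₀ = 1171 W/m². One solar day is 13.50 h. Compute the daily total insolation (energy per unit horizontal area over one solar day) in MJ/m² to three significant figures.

cos H₀ = −tan(+43.4°) tan(+60.600°) = -1.6783 ≤ −1 ⇒ polar day, H₀ = π.
Bracket: H₀ sin φ sin δ + cos φ cos δ sin H₀ = 3.1416×0.68709×0.87121 + 0.72657×0.49090×0.00000 = 1.880561 + 0.000000 = 1.880561.
Q̄ = (S₀/π) × [bracket] = (1171/π) × 1.880561 = 700.96 W/m².
Daily total = Q̄ × 13.50 h × 3600 s/h = 700.96 × 13.50 × 3600 / 10⁶ = 34.07 MJ/m².

34.1 MJ/m²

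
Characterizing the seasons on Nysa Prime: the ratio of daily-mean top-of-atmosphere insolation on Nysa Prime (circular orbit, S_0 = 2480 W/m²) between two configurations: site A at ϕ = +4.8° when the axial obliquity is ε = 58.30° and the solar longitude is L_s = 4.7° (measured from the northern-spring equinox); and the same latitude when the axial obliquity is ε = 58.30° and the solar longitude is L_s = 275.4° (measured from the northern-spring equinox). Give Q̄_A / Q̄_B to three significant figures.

— Configuration A (ϕ=+4.8°):
Solar declination: sin δ = sin ε · sin L_s = sin 58.30° × sin 4.7° = 0.06971, so δ = +3.998°.
cos h₀ = −tan(+4.8°) tan(+3.998°) = -0.0059, h₀ = 1.5767 rad.
Bracket: h₀ sin ϕ sin δ + cos ϕ cos δ sin h₀ = 1.5767×0.08368×0.06971 + 0.99649×0.99757×0.99998 = 0.009197 + 0.994049 = 1.003246.
Q̄ = (S_0/π) × [bracket] = (2480/π) × 1.003246 = 791.97 W/m².
— Configuration B (ϕ=+4.8°):
Solar declination: sin δ = sin ε · sin L_s = sin 58.30° × sin 275.4° = -0.84704, so δ = -57.891°.
cos h₀ = −tan(+4.8°) tan(-57.891°) = 0.1338, h₀ = 1.4366 rad.
Bracket: h₀ sin ϕ sin δ + cos ϕ cos δ sin h₀ = 1.4366×0.08368×-0.84704 + 0.99649×0.53154×0.99101 = -0.101827 + 0.524913 = 0.423086.
Q̄ = (S_0/π) × [bracket] = (2480/π) × 0.423086 = 333.99 W/m².
Ratio Q̄_A / Q̄_B = 791.97 / 333.99 = 2.371.

Q̄_A / Q̄_B ≈ 2.37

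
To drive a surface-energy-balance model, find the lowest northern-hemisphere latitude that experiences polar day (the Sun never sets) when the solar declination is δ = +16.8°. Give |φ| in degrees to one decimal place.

|φ| = 73.2°

Polar day requires cos H₀ = −tan φ tan δ ≤ −1, i.e. tan φ tan δ ≥ 1.
The boundary is |tan φ| · |tan δ| = 1, so |φ| = 90° − |δ| = 90° − 16.8° = 73.2° in the northern hemisphere.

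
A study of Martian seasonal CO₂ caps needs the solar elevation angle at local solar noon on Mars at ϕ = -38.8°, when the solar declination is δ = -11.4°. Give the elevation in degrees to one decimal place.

62.6°

At local noon the hour angle is zero, so the zenith angle equals |ϕ − δ| = |-38.8° − (-11.400°)| = 27.400°.
Elevation = 90° − 27.400° = 62.6°.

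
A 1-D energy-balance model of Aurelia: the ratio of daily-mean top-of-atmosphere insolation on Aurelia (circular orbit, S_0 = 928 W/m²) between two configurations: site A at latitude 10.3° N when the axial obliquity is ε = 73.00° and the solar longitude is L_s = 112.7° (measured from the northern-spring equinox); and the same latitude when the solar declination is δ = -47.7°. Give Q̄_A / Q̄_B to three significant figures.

— Configuration A (ϕ=+10.3°):
Solar declination: sin δ = sin ε · sin L_s = sin 73.00° × sin 112.7° = 0.88223, so δ = +61.912°.
cos h₀ = −tan(+10.3°) tan(+61.912°) = -0.3405, h₀ = 1.9183 rad.
Bracket: h₀ sin ϕ sin δ + cos ϕ cos δ sin h₀ = 1.9183×0.17880×0.88223 + 0.98389×0.47082×0.94023 = 0.302598 + 0.435548 = 0.738146.
Q̄ = (S_0/π) × [bracket] = (928/π) × 0.738146 = 218.04 W/m².
— Configuration B (ϕ=+10.3°):
cos h₀ = −tan(+10.3°) tan(-47.700°) = 0.1997, h₀ = 1.3697 rad.
Bracket: h₀ sin ϕ sin δ + cos ϕ cos δ sin h₀ = 1.3697×0.17880×-0.73963 + 0.98389×0.67301×0.97985 = -0.181137 + 0.648825 = 0.467688.
Q̄ = (S_0/π) × [bracket] = (928/π) × 0.467688 = 138.15 W/m².
Ratio Q̄_A / Q̄_B = 218.04 / 138.15 = 1.578.

Q̄_A / Q̄_B ≈ 1.58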